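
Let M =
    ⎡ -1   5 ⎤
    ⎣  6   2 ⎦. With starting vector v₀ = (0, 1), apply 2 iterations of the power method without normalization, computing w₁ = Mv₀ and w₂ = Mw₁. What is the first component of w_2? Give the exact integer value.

w1 = Mv₀ = ((-1)·0 + 5·1; 6·0 + 2·1) = (5, 2)
w2 = Mw1 = ((-1)·5 + 5·2; 6·5 + 2·2) = (5, 34)
The requested component of w2 is 5.

5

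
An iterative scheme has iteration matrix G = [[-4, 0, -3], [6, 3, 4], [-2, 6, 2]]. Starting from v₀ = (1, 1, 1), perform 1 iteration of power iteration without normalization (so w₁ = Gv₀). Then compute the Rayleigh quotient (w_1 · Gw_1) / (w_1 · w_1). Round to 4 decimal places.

w1 = Gv₀ = ((-4)·1 + 0·1 + (-3)·1; 6·1 + 3·1 + 4·1; (-2)·1 + 6·1 + 2·1) = (-7, 13, 6)
Gw1 = (10, 21, 104)
w1·Gw1 = (-7)·10 + 13·21 + 6·104 = 827; w1·w1 = (-7)·(-7) + 13·13 + 6·6 = 254
λ ≈ 827/254 = 3.2559

λ ≈ 3.2559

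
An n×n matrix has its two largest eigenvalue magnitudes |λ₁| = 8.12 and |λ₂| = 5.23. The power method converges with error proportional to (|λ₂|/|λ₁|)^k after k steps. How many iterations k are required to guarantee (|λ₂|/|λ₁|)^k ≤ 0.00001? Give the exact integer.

|λ₂/λ₁| = 5.23/8.12 = 0.64409
Need k ≥ ln(0.00001) / ln(0.64409) = -11.5129 / -0.4399 ≈ 26.171
Smallest integer k satisfying the bound: 27

27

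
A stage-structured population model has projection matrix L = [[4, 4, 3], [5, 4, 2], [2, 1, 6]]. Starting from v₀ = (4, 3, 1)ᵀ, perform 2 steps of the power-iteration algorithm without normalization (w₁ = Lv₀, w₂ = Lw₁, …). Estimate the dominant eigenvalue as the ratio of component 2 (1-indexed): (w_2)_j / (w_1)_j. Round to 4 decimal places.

λ ≈ 9.5588

w1 = Lv₀ = (31, 34, 17)
w2 = Lw1 = (311, 325, 198)
Ratio at component: 325 / 34 = 9.5588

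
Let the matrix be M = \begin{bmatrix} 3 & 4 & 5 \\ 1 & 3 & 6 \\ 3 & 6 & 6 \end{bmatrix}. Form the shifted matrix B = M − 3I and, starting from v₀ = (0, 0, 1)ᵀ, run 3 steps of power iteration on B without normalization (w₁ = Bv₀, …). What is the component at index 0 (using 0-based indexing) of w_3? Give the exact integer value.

B = M − 3I has rows (0, 4, 5); (1, 0, 6); (3, 6, 3)
w1 = Bv₀ = (5, 6, 3)
w2 = Bw1 = (39, 23, 60)
w3 = Bw2 = (392, 399, 435)
Requested component of w3: 392

392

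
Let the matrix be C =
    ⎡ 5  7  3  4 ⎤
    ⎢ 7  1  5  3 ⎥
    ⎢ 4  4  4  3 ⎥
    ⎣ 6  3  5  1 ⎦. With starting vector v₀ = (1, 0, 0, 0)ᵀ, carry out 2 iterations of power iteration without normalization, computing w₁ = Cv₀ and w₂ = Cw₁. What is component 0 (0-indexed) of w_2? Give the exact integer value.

110

w1 = Cv₀ = (5, 7, 4, 6)
w2 = Cw1 = (110, 80, 82, 77)
The requested component of w2 is 110.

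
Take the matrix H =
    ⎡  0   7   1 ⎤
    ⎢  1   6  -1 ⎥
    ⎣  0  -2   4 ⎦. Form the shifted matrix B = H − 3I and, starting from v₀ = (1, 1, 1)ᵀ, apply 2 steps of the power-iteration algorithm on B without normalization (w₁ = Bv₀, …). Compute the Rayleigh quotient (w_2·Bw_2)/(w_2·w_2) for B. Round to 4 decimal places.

μ ≈ 5.1137

B = H − 3I has rows (-3, 7, 1); (1, 3, -1); (0, -2, 1)
w1 = Bv₀ = (5, 3, -1)
w2 = Bw1 = (5, 15, -7)
Bw2 = (83, 57, -37)
w2·Bw2 = 1529; w2·w2 = 299; μ ≈ 1529/299 = 5.1137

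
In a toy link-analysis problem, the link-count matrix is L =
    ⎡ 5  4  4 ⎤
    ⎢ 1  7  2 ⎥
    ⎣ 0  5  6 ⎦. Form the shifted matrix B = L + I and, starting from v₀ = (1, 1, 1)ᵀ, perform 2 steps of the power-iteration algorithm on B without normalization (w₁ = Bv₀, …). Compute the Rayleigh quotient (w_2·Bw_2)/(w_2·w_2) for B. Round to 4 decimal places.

B = L + I has rows (6, 4, 4); (1, 8, 2); (0, 5, 7)
w1 = Bv₀ = (14, 11, 12)
w2 = Bw1 = (176, 126, 139)
Bw2 = (2116, 1462, 1603)
w2·Bw2 = 779445; w2·w2 = 66173; μ ≈ 779445/66173 = 11.7789

11.7789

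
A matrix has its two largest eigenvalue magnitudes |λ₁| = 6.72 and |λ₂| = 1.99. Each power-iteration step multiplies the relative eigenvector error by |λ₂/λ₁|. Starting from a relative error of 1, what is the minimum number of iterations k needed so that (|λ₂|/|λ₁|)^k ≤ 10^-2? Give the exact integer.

4

|λ₂/λ₁| = 1.99/6.72 = 0.29613
Need k ≥ ln(10^-2) / ln(0.29613) = -4.6052 / -1.2170 ≈ 3.784
Smallest integer k satisfying the bound: 4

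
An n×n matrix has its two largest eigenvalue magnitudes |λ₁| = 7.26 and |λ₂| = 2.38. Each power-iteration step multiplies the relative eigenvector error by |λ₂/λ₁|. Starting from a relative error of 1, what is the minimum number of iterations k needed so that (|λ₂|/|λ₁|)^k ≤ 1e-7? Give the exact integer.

15

|λ₂/λ₁| = 2.38/7.26 = 0.32782
Need k ≥ ln(1e-7) / ln(0.32782) = -16.1181 / -1.1153 ≈ 14.452
Smallest integer k satisfying the bound: 15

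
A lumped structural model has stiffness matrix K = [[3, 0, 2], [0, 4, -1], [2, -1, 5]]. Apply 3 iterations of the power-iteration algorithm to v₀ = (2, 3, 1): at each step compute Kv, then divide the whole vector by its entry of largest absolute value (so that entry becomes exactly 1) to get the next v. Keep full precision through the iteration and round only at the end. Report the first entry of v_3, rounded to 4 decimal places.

Kv0 = (8.00000, 11.00000, 6.00000); divide by 11.00000 → v1 = (0.72727, 1.00000, 0.54545)
Kv1 = (3.27273, 3.45455, 3.18182); divide by 3.45455 → v2 = (0.94737, 1.00000, 0.92105)
Kv2 = (4.68421, 3.07895, 5.50000); divide by 5.50000 → v3 = (0.85167, 0.55981, 1.00000)
Requested entry of v3: 178/209 = 0.8517

0.8517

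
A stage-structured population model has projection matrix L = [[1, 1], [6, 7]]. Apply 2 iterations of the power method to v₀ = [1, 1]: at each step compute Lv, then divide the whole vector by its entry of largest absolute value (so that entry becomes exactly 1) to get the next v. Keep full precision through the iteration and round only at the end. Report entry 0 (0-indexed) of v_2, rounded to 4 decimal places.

0.1456

Lv0 = (2.00000, 13.00000); divide by 13.00000 → v1 = (0.15385, 1.00000)
Lv1 = (1.15385, 7.92308); divide by 7.92308 → v2 = (0.14563, 1.00000)
Requested entry of v2: 15/103 = 0.1456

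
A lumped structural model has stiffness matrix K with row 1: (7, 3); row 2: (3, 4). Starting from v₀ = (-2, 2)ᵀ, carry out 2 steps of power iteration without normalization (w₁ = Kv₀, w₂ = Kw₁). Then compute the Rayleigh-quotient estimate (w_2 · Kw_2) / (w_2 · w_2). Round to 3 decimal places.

w1 = Kv₀ = (-8, 2)
w2 = Kw1 = (-50, -16)
Kw2 = (-398, -214)
w2·Kw2 = (-50)·(-398) + (-16)·(-214) = 23324; w2·w2 = (-50)·(-50) + (-16)·(-16) = 2756
λ ≈ 23324/2756 = 8.463

λ ≈ 8.463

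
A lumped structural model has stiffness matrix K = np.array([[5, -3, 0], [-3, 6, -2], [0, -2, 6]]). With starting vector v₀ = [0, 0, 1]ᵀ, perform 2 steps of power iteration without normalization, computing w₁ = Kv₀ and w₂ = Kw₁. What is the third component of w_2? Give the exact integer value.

w1 = Kv₀ = (5·0 + (-3)·0 + 0·1; (-3)·0 + 6·0 + (-2)·1; 0·0 + (-2)·0 + 6·1) = (0, -2, 6)
w2 = Kw1 = (5·0 + (-3)·(-2) + 0·6; (-3)·0 + 6·(-2) + (-2)·6; 0·0 + (-2)·(-2) + 6·6) = (6, -24, 40)
The requested component of w2 is 40.

40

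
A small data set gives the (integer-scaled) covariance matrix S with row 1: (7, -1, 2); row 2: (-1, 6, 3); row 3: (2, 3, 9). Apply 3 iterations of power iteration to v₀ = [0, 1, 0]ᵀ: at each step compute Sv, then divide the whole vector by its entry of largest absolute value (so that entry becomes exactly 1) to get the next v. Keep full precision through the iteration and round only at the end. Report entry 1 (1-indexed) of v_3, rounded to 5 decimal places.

-0.01761

Sv0 = (-1.000000, 6.000000, 3.000000); divide by 6.000000 → v1 = (-0.166667, 1.000000, 0.500000)
Sv1 = (-1.166667, 7.666667, 7.166667); divide by 7.666667 → v2 = (-0.152174, 1.000000, 0.934783)
Sv2 = (-0.195652, 8.956522, 11.108696); divide by 11.108696 → v3 = (-0.017613, 0.806262, 1.000000)
Requested entry of v3: -9/511 = -0.01761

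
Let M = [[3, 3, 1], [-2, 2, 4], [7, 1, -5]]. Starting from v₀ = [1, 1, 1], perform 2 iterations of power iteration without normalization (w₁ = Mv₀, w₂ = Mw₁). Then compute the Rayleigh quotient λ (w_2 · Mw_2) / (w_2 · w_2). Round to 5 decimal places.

w1 = Mv₀ = (3·1 + 3·1 + 1·1; (-2)·1 + 2·1 + 4·1; 7·1 + 1·1 + (-5)·1) = (7, 4, 3)
w2 = Mw1 = (3·7 + 3·4 + 1·3; (-2)·7 + 2·4 + 4·3; 7·7 + 1·4 + (-5)·3) = (36, 6, 38)
Mw2 = (164, 92, 68)
w2·Mw2 = 36·164 + 6·92 + 38·68 = 9040; w2·w2 = 36·36 + 6·6 + 38·38 = 2776
λ ≈ 9040/2776 = 3.25648

3.25648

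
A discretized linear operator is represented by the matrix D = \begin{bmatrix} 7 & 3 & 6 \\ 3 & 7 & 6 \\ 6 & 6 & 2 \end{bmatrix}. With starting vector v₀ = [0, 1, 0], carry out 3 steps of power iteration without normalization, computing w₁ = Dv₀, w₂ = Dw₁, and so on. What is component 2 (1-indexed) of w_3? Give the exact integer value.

w1 = Dv₀ = (7·0 + 3·1 + 6·0; 3·0 + 7·1 + 6·0; 6·0 + 6·1 + 2·0) = (3, 7, 6)
w2 = Dw1 = (7·3 + 3·7 + 6·6; 3·3 + 7·7 + 6·6; 6·3 + 6·7 + 2·6) = (78, 94, 72)
w3 = Dw2 = (1260, 1324, 1176)
The requested component of w3 is 1324.

1324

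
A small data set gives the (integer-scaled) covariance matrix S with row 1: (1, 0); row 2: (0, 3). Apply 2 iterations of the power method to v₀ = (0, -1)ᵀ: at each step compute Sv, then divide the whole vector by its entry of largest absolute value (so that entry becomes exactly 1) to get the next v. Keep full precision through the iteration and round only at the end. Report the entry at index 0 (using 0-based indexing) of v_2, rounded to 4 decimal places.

Sv0 = (0.00000, -3.00000); divide by -3.00000 → v1 = (0.00000, 1.00000)
Sv1 = (0.00000, 3.00000); divide by 3.00000 → v2 = (0.00000, 1.00000)
Requested entry of v2: 0/-9 = 0.0000

0.0000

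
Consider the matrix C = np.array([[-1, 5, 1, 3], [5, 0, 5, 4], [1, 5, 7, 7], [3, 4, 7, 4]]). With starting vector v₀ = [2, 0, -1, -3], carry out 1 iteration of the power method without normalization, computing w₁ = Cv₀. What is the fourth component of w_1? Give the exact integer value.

-13

w1 = Cv₀ = ((-1)·2 + 5·0 + 1·(-1) + 3·(-3); 5·2 + 0·0 + 5·(-1) + 4·(-3); 1·2 + 5·0 + 7·(-1) + 7·(-3); 3·2 + 4·0 + 7·(-1) + 4·(-3)) = (-12, -7, -26, -13)
The requested component of w1 is -13.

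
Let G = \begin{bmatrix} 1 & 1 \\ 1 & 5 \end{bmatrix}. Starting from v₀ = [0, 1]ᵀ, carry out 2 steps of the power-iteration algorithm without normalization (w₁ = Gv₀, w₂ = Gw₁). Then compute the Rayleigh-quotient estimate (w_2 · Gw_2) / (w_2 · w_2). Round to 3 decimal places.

λ ≈ 5.236

w1 = Gv₀ = (1, 5)
w2 = Gw1 = (6, 26)
Gw2 = (32, 136)
w2·Gw2 = 6·32 + 26·136 = 3728; w2·w2 = 6·6 + 26·26 = 712
λ ≈ 3728/712 = 5.236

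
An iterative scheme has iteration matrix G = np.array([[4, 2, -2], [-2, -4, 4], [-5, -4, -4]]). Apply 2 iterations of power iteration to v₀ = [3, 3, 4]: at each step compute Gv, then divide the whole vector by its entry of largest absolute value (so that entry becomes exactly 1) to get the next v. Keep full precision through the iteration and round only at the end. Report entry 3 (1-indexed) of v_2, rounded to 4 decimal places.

-0.7065

Gv0 = (10.00000, -2.00000, -43.00000); divide by -43.00000 → v1 = (-0.23256, 0.04651, 1.00000)
Gv1 = (-2.83721, 4.27907, -3.02326); divide by 4.27907 → v2 = (-0.66304, 1.00000, -0.70652)
Requested entry of v2: 130/-184 = -0.7065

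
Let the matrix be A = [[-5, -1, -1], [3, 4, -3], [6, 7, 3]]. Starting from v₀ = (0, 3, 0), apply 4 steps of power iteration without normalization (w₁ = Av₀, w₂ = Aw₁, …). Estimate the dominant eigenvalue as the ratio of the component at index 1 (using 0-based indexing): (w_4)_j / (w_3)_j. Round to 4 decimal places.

w1 = Av₀ = ((-5)·0 + (-1)·3 + (-1)·0; 3·0 + 4·3 + (-3)·0; 6·0 + 7·3 + 3·0) = (-3, 12, 21)
w2 = Aw1 = ((-5)·(-3) + (-1)·12 + (-1)·21; 3·(-3) + 4·12 + (-3)·21; 6·(-3) + 7·12 + 3·21) = (-18, -24, 129)
w3 = Aw2 = (-15, -537, 111)
w4 = Aw3 = (501, -2526, -3516)
Ratio at component: -2526 / -537 = 4.7039

λ ≈ 4.7039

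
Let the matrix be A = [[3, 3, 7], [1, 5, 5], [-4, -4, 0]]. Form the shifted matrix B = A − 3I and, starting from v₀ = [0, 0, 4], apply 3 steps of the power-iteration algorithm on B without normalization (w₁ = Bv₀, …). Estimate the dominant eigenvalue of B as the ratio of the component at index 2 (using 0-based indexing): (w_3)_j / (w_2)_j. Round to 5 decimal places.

B = A − 3I has rows (0, 3, 7); (1, 2, 5); (-4, -4, -3)
w1 = Bv₀ = (0·0 + 3·0 + 7·4; 1·0 + 2·0 + 5·4; (-4)·0 + (-4)·0 + (-3)·4) = (28, 20, -12)
w2 = Bw1 = (0·28 + 3·20 + 7·(-12); 1·28 + 2·20 + 5·(-12); (-4)·28 + (-4)·20 + (-3)·(-12)) = (-24, 8, -156)
w3 = Bw2 = (-1068, -788, 532)
Ratio: 532/-156 = -3.41026

-3.41026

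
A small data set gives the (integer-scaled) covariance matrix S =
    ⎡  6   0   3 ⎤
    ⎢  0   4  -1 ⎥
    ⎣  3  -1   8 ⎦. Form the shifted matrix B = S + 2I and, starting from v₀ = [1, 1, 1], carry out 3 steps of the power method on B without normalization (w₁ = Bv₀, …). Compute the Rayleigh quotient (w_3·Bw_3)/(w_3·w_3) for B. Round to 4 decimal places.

B = S + 2I has rows (8, 0, 3); (0, 6, -1); (3, -1, 10)
w1 = Bv₀ = (8·1 + 0·1 + 3·1; 0·1 + 6·1 + (-1)·1; 3·1 + (-1)·1 + 10·1) = (11, 5, 12)
w2 = Bw1 = (8·11 + 0·5 + 3·12; 0·11 + 6·5 + (-1)·12; 3·11 + (-1)·5 + 10·12) = (124, 18, 148)
w3 = Bw2 = (1436, -40, 1834)
Bw3 = (16990, -2074, 22688)
w3·Bw3 = 66090392; w3·w3 = 5427252; μ ≈ 66090392/5427252 = 12.1775

12.1775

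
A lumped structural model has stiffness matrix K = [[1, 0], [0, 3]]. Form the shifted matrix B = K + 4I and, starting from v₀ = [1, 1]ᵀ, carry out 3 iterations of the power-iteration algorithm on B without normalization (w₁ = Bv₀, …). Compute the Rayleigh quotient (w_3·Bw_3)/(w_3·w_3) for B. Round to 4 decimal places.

B = K + 4I has rows (5, 0); (0, 7)
w1 = Bv₀ = (5·1 + 0·1; 0·1 + 7·1) = (5, 7)
w2 = Bw1 = (5·5 + 0·7; 0·5 + 7·7) = (25, 49)
w3 = Bw2 = (125, 343)
Bw3 = (625, 2401)
w3·Bw3 = 901668; w3·w3 = 133274; μ ≈ 901668/133274 = 6.7655

6.7655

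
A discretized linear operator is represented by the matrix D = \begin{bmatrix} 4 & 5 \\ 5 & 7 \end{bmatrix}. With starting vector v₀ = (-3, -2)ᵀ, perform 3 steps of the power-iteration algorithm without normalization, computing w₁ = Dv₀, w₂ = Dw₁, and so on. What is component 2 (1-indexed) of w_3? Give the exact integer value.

w1 = Dv₀ = (4·(-3) + 5·(-2); 5·(-3) + 7·(-2)) = (-22, -29)
w2 = Dw1 = (4·(-22) + 5·(-29); 5·(-22) + 7·(-29)) = (-233, -313)
w3 = Dw2 = (-2497, -3356)
The requested component of w3 is -3356.

-3356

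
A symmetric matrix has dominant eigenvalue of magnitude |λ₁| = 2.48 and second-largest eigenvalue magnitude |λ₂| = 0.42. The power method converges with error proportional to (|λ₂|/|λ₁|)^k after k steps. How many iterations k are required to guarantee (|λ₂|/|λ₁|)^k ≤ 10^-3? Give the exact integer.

|λ₂/λ₁| = 0.42/2.48 = 0.16935
Need k ≥ ln(10^-3) / ln(0.16935) = -6.9078 / -1.7758 ≈ 3.890
Smallest integer k satisfying the bound: 4

4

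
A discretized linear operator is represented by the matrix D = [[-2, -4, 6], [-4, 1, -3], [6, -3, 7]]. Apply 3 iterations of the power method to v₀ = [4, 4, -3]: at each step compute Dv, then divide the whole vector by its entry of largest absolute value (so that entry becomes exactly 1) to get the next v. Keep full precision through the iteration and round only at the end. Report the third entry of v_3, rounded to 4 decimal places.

Dv0 = (-42.00000, -3.00000, -9.00000); divide by -42.00000 → v1 = (1.00000, 0.07143, 0.21429)
Dv1 = (-1.00000, -4.57143, 7.28571); divide by 7.28571 → v2 = (-0.13725, -0.62745, 1.00000)
Dv2 = (8.78431, -3.07843, 8.05882); divide by 8.78431 → v3 = (1.00000, -0.35045, 0.91741)
Requested entry of v3: -2466/-2688 = 0.9174

0.9174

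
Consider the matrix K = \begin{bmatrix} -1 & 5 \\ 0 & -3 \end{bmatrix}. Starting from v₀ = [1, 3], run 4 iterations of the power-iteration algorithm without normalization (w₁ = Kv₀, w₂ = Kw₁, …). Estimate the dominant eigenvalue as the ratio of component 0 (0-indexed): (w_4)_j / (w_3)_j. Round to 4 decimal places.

w1 = Kv₀ = (14, -9)
w2 = Kw1 = (-59, 27)
w3 = Kw2 = (194, -81)
w4 = Kw3 = (-599, 243)
Ratio at component: -599 / 194 = -3.0876

-3.0876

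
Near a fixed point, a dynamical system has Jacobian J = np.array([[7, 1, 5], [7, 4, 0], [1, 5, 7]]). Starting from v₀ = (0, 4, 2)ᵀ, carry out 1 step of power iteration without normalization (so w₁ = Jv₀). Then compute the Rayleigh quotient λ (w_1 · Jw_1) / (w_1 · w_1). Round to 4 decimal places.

w1 = Jv₀ = (14, 16, 34)
Jw1 = (284, 162, 332)
w1·Jw1 = 14·284 + 16·162 + 34·332 = 17856; w1·w1 = 14·14 + 16·16 + 34·34 = 1608
λ ≈ 17856/1608 = 11.1045

11.1045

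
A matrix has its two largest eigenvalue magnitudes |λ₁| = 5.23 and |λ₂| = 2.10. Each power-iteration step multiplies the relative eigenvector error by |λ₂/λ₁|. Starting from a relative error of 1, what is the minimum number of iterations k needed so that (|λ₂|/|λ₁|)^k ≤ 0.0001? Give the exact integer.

11

|λ₂/λ₁| = 2.10/5.23 = 0.40153
Need k ≥ ln(0.0001) / ln(0.40153) = -9.2103 / -0.9125 ≈ 10.094
Smallest integer k satisfying the bound: 11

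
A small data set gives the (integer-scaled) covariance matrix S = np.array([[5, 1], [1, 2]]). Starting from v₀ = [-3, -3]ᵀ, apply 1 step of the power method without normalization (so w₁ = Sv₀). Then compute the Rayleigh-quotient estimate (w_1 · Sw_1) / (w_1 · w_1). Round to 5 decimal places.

λ ≈ 5.20000

w1 = Sv₀ = (-18, -9)
Sw1 = (-99, -36)
w1·Sw1 = (-18)·(-99) + (-9)·(-36) = 2106; w1·w1 = (-18)·(-18) + (-9)·(-9) = 405
λ ≈ 2106/405 = 5.20000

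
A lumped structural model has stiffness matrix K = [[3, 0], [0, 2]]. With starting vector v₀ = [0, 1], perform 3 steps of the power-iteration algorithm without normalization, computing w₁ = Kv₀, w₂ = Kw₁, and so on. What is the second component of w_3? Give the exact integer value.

w1 = Kv₀ = (3·0 + 0·1; 0·0 + 2·1) = (0, 2)
w2 = Kw1 = (3·0 + 0·2; 0·0 + 2·2) = (0, 4)
w3 = Kw2 = (0, 8)
The requested component of w3 is 8.

8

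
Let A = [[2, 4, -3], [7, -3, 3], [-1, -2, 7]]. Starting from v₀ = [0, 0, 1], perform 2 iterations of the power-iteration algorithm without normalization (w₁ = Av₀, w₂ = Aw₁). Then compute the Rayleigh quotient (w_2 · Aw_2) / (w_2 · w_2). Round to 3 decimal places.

7.783

w1 = Av₀ = (-3, 3, 7)
w2 = Aw1 = (-15, -9, 46)
Aw2 = (-204, 60, 355)
w2·Aw2 = (-15)·(-204) + (-9)·60 + 46·355 = 18850; w2·w2 = (-15)·(-15) + (-9)·(-9) + 46·46 = 2422
λ ≈ 18850/2422 = 7.783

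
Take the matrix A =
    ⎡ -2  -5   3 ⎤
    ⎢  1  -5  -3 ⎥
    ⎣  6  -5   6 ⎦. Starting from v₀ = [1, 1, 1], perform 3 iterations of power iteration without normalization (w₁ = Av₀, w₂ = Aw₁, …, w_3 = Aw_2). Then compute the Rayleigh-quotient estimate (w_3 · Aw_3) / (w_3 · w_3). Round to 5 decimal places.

w1 = Av₀ = ((-2)·1 + (-5)·1 + 3·1; 1·1 + (-5)·1 + (-3)·1; 6·1 + (-5)·1 + 6·1) = (-4, -7, 7)
w2 = Aw1 = ((-2)·(-4) + (-5)·(-7) + 3·7; 1·(-4) + (-5)·(-7) + (-3)·7; 6·(-4) + (-5)·(-7) + 6·7) = (64, 10, 53)
w3 = Aw2 = (-19, -145, 652)
Aw3 = (2719, -1250, 4523)
w3·Aw3 = (-19)·2719 + (-145)·(-1250) + 652·4523 = 3078585; w3·w3 = (-19)·(-19) + (-145)·(-145) + 652·652 = 446490
λ ≈ 3078585/446490 = 6.89508

6.89508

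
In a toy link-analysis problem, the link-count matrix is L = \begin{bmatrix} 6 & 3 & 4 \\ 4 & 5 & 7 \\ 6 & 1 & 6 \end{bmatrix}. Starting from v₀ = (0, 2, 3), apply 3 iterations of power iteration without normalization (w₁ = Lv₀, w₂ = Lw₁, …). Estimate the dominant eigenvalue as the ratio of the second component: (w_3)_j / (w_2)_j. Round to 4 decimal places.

13.0027

w1 = Lv₀ = (6·0 + 3·2 + 4·3; 4·0 + 5·2 + 7·3; 6·0 + 1·2 + 6·3) = (18, 31, 20)
w2 = Lw1 = (6·18 + 3·31 + 4·20; 4·18 + 5·31 + 7·20; 6·18 + 1·31 + 6·20) = (281, 367, 259)
w3 = Lw2 = (3823, 4772, 3607)
Ratio at component: 4772 / 367 = 13.0027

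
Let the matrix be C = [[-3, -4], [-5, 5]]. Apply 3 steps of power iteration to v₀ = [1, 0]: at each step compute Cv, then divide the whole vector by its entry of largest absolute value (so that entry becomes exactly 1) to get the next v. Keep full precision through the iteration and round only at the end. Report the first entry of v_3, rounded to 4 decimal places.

0.2410

Cv0 = (-3.00000, -5.00000); divide by -5.00000 → v1 = (0.60000, 1.00000)
Cv1 = (-5.80000, 2.00000); divide by -5.80000 → v2 = (1.00000, -0.34483)
Cv2 = (-1.62069, -6.72414); divide by -6.72414 → v3 = (0.24103, 1.00000)
Requested entry of v3: -47/-195 = 0.2410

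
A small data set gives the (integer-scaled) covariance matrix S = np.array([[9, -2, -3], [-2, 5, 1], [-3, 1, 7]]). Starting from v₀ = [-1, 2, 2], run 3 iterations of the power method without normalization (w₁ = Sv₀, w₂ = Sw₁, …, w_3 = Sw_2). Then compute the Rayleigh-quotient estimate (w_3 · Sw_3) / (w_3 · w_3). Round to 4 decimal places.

11.8660

w1 = Sv₀ = (9·(-1) + (-2)·2 + (-3)·2; (-2)·(-1) + 5·2 + 1·2; (-3)·(-1) + 1·2 + 7·2) = (-19, 14, 19)
w2 = Sw1 = (9·(-19) + (-2)·14 + (-3)·19; (-2)·(-19) + 5·14 + 1·19; (-3)·(-19) + 1·14 + 7·19) = (-256, 127, 204)
w3 = Sw2 = (-3170, 1351, 2323)
Sw3 = (-38201, 15418, 27122)
w3·Sw3 = (-3170)·(-38201) + 1351·15418 + 2323·27122 = 204931294; w3·w3 = (-3170)·(-3170) + 1351·1351 + 2323·2323 = 17270430
λ ≈ 204931294/17270430 = 11.8660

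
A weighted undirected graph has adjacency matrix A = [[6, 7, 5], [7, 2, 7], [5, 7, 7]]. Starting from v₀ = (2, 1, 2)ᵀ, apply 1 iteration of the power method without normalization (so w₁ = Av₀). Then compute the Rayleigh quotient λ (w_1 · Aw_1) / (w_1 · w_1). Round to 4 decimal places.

λ ≈ 17.6769

w1 = Av₀ = (6·2 + 7·1 + 5·2; 7·2 + 2·1 + 7·2; 5·2 + 7·1 + 7·2) = (29, 30, 31)
Aw1 = (539, 480, 572)
w1·Aw1 = 29·539 + 30·480 + 31·572 = 47763; w1·w1 = 29·29 + 30·30 + 31·31 = 2702
λ ≈ 47763/2702 = 17.6769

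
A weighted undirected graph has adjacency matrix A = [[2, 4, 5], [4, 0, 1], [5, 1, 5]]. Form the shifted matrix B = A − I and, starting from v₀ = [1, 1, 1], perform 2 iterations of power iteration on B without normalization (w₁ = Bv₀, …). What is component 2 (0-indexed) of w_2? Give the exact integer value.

B = A − I has rows (1, 4, 5); (4, -1, 1); (5, 1, 4)
w1 = Bv₀ = (1·1 + 4·1 + 5·1; 4·1 + (-1)·1 + 1·1; 5·1 + 1·1 + 4·1) = (10, 4, 10)
w2 = Bw1 = (1·10 + 4·4 + 5·10; 4·10 + (-1)·4 + 1·10; 5·10 + 1·4 + 4·10) = (76, 46, 94)
Requested component of w2: 94

94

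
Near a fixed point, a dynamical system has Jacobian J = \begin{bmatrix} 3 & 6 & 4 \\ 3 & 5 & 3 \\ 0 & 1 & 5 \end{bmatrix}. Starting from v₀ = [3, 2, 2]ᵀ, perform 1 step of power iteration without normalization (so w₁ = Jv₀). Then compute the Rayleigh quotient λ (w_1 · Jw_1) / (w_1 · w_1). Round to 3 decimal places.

w1 = Jv₀ = (29, 25, 12)
Jw1 = (285, 248, 85)
w1·Jw1 = 29·285 + 25·248 + 12·85 = 15485; w1·w1 = 29·29 + 25·25 + 12·12 = 1610
λ ≈ 15485/1610 = 9.618

9.618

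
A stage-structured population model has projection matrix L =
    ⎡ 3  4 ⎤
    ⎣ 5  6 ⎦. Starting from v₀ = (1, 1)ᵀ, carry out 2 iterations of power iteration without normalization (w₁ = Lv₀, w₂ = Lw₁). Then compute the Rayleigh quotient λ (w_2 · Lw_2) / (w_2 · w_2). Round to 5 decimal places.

λ ≈ 9.21711

w1 = Lv₀ = (3·1 + 4·1; 5·1 + 6·1) = (7, 11)
w2 = Lw1 = (3·7 + 4·11; 5·7 + 6·11) = (65, 101)
Lw2 = (599, 931)
w2·Lw2 = 65·599 + 101·931 = 132966; w2·w2 = 65·65 + 101·101 = 14426
λ ≈ 132966/14426 = 9.21711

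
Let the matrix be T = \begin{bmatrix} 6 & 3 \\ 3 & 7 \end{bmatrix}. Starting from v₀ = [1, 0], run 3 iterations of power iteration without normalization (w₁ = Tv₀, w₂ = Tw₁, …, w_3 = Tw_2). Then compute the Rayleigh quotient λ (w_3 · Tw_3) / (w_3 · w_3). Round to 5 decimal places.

λ ≈ 9.52221

w1 = Tv₀ = (6·1 + 3·0; 3·1 + 7·0) = (6, 3)
w2 = Tw1 = (6·6 + 3·3; 3·6 + 7·3) = (45, 39)
w3 = Tw2 = (387, 408)
Tw3 = (3546, 4017)
w3·Tw3 = 387·3546 + 408·4017 = 3011238; w3·w3 = 387·387 + 408·408 = 316233
λ ≈ 3011238/316233 = 9.52221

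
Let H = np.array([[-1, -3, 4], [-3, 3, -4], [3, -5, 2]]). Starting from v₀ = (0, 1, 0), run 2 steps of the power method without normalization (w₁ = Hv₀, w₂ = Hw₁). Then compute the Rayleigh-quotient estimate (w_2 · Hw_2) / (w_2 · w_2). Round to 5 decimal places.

λ ≈ 9.06960

w1 = Hv₀ = (-3, 3, -5)
w2 = Hw1 = (-26, 38, -34)
Hw2 = (-224, 328, -336)
w2·Hw2 = (-26)·(-224) + 38·328 + (-34)·(-336) = 29712; w2·w2 = (-26)·(-26) + 38·38 + (-34)·(-34) = 3276
λ ≈ 29712/3276 = 9.06960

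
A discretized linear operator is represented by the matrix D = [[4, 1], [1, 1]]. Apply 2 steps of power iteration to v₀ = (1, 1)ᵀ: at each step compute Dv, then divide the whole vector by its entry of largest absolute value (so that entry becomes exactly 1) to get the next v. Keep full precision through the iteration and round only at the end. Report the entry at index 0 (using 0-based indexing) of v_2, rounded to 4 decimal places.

Dv0 = (5.00000, 2.00000); divide by 5.00000 → v1 = (1.00000, 0.40000)
Dv1 = (4.40000, 1.40000); divide by 4.40000 → v2 = (1.00000, 0.31818)
Requested entry of v2: 22/22 = 1.0000

1.0000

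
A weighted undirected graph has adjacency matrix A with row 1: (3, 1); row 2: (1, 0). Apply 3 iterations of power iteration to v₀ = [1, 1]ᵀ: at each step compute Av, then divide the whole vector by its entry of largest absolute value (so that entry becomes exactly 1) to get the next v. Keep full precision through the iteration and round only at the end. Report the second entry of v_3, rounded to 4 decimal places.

Av0 = (4.00000, 1.00000); divide by 4.00000 → v1 = (1.00000, 0.25000)
Av1 = (3.25000, 1.00000); divide by 3.25000 → v2 = (1.00000, 0.30769)
Av2 = (3.30769, 1.00000); divide by 3.30769 → v3 = (1.00000, 0.30233)
Requested entry of v3: 13/43 = 0.3023

0.3023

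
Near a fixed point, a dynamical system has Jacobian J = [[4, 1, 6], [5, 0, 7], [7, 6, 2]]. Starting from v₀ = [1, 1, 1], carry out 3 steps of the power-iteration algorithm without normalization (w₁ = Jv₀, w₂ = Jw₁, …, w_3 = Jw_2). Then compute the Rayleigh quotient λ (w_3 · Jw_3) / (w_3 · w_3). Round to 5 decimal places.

w1 = Jv₀ = (4·1 + 1·1 + 6·1; 5·1 + 0·1 + 7·1; 7·1 + 6·1 + 2·1) = (11, 12, 15)
w2 = Jw1 = (4·11 + 1·12 + 6·15; 5·11 + 0·12 + 7·15; 7·11 + 6·12 + 2·15) = (146, 160, 179)
w3 = Jw2 = (1818, 1983, 2340)
Jw3 = (23295, 25470, 29304)
w3·Jw3 = 1818·23295 + 1983·25470 + 2340·29304 = 161428680; w3·w3 = 1818·1818 + 1983·1983 + 2340·2340 = 12713013
λ ≈ 161428680/12713013 = 12.69791

λ ≈ 12.69791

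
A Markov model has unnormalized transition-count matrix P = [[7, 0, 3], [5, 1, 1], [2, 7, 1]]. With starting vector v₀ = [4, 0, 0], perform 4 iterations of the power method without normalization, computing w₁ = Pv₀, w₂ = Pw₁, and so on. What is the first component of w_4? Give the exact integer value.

20524

w1 = Pv₀ = (28, 20, 8)
w2 = Pw1 = (220, 168, 204)
w3 = Pw2 = (2152, 1472, 1820)
w4 = Pw3 = (20524, 14052, 16428)
The requested component of w4 is 20524.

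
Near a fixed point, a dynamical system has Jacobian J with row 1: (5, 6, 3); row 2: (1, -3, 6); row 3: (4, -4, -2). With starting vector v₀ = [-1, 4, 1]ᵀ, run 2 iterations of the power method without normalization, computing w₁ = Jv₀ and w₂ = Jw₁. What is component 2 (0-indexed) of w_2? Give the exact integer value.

w1 = Jv₀ = (5·(-1) + 6·4 + 3·1; 1·(-1) + (-3)·4 + 6·1; 4·(-1) + (-4)·4 + (-2)·1) = (22, -7, -22)
w2 = Jw1 = (5·22 + 6·(-7) + 3·(-22); 1·22 + (-3)·(-7) + 6·(-22); 4·22 + (-4)·(-7) + (-2)·(-22)) = (2, -89, 160)
The requested component of w2 is 160.

160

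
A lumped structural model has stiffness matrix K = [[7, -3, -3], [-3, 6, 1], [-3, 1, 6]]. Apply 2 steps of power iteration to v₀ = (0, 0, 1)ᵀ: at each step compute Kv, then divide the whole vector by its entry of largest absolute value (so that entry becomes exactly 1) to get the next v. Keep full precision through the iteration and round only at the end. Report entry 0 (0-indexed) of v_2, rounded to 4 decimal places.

Kv0 = (-3.00000, 1.00000, 6.00000); divide by 6.00000 → v1 = (-0.50000, 0.16667, 1.00000)
Kv1 = (-7.00000, 3.50000, 7.66667); divide by 7.66667 → v2 = (-0.91304, 0.45652, 1.00000)
Requested entry of v2: -42/46 = -0.9130

-0.9130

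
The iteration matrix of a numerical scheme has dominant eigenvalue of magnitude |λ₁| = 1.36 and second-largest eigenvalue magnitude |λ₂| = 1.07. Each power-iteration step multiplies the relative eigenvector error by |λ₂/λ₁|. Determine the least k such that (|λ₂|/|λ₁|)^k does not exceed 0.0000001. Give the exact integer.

|λ₂/λ₁| = 1.07/1.36 = 0.78676
Need k ≥ ln(0.0000001) / ln(0.78676) = -16.1181 / -0.2398 ≈ 67.207
Smallest integer k satisfying the bound: 68

68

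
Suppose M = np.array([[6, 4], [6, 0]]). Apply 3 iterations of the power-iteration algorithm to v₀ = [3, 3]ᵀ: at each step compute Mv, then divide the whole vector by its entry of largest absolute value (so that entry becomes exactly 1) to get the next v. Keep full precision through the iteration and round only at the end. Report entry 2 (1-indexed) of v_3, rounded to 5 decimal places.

0.67742

Mv0 = (30.000000, 18.000000); divide by 30.000000 → v1 = (1.000000, 0.600000)
Mv1 = (8.400000, 6.000000); divide by 8.400000 → v2 = (1.000000, 0.714286)
Mv2 = (8.857143, 6.000000); divide by 8.857143 → v3 = (1.000000, 0.677419)
Requested entry of v3: 1512/2232 = 0.67742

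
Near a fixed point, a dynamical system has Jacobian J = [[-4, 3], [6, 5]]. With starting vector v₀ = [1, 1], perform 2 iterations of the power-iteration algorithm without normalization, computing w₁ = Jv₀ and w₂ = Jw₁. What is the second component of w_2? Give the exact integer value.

49

w1 = Jv₀ = (-1, 11)
w2 = Jw1 = (37, 49)
The requested component of w2 is 49.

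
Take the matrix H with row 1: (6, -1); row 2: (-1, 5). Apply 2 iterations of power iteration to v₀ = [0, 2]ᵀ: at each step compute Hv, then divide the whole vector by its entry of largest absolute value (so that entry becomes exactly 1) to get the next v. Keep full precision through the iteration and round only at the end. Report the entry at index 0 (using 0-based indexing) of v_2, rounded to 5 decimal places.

Hv0 = (-2.000000, 10.000000); divide by 10.000000 → v1 = (-0.200000, 1.000000)
Hv1 = (-2.200000, 5.200000); divide by 5.200000 → v2 = (-0.423077, 1.000000)
Requested entry of v2: -22/52 = -0.42308

-0.42308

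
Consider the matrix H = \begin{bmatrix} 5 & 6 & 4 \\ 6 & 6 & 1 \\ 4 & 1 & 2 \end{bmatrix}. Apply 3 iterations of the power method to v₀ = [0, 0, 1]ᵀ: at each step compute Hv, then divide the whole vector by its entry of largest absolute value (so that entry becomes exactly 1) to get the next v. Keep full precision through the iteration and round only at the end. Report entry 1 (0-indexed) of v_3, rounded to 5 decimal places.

0.93498

Hv0 = (4.000000, 1.000000, 2.000000); divide by 4.000000 → v1 = (1.000000, 0.250000, 0.500000)
Hv1 = (8.500000, 8.000000, 5.250000); divide by 8.500000 → v2 = (1.000000, 0.941176, 0.617647)
Hv2 = (13.117647, 12.264706, 6.176471); divide by 13.117647 → v3 = (1.000000, 0.934978, 0.470852)
Requested entry of v3: 417/446 = 0.93498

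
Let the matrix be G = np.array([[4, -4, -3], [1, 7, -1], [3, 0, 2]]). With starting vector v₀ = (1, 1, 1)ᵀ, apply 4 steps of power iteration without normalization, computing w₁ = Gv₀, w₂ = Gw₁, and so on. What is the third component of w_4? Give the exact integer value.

w1 = Gv₀ = (4·1 + (-4)·1 + (-3)·1; 1·1 + 7·1 + (-1)·1; 3·1 + 0·1 + 2·1) = (-3, 7, 5)
w2 = Gw1 = (4·(-3) + (-4)·7 + (-3)·5; 1·(-3) + 7·7 + (-1)·5; 3·(-3) + 0·7 + 2·5) = (-55, 41, 1)
w3 = Gw2 = (-387, 231, -163)
w4 = Gw3 = (-1983, 1393, -1487)
The requested component of w4 is -1487.

-1487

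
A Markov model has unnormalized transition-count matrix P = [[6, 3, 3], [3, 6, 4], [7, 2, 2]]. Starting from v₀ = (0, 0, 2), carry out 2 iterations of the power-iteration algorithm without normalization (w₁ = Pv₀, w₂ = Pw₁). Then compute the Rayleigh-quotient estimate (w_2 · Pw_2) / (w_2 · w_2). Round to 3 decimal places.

w1 = Pv₀ = (6, 8, 4)
w2 = Pw1 = (72, 82, 66)
Pw2 = (876, 972, 800)
w2·Pw2 = 72·876 + 82·972 + 66·800 = 195576; w2·w2 = 72·72 + 82·82 + 66·66 = 16264
λ ≈ 195576/16264 = 12.025

12.025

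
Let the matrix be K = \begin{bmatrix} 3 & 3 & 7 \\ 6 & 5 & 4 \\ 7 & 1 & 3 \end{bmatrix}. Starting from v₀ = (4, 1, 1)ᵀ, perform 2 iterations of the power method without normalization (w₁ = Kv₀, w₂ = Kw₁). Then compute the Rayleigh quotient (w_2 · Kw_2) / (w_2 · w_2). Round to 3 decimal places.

w1 = Kv₀ = (22, 33, 32)
w2 = Kw1 = (389, 425, 283)
Kw2 = (4423, 5591, 3997)
w2·Kw2 = 389·4423 + 425·5591 + 283·3997 = 5227873; w2·w2 = 389·389 + 425·425 + 283·283 = 412035
λ ≈ 5227873/412035 = 12.688

λ ≈ 12.688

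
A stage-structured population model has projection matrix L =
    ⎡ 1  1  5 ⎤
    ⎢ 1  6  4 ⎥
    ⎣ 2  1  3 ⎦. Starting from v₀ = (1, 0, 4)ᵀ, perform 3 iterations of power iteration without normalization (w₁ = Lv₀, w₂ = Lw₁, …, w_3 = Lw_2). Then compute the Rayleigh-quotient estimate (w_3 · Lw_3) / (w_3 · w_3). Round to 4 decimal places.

w1 = Lv₀ = (1·1 + 1·0 + 5·4; 1·1 + 6·0 + 4·4; 2·1 + 1·0 + 3·4) = (21, 17, 14)
w2 = Lw1 = (1·21 + 1·17 + 5·14; 1·21 + 6·17 + 4·14; 2·21 + 1·17 + 3·14) = (108, 179, 101)
w3 = Lw2 = (792, 1586, 698)
Lw3 = (5868, 13100, 5264)
w3·Lw3 = 792·5868 + 1586·13100 + 698·5264 = 29098328; w3·w3 = 792·792 + 1586·1586 + 698·698 = 3629864
λ ≈ 29098328/3629864 = 8.0164

λ ≈ 8.0164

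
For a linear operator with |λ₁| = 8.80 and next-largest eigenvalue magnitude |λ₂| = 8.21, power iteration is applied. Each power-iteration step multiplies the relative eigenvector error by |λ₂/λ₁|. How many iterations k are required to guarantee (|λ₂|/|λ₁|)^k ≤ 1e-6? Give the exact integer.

|λ₂/λ₁| = 8.21/8.80 = 0.93295
Need k ≥ ln(1e-6) / ln(0.93295) = -13.8155 / -0.0694 ≈ 199.074
Smallest integer k satisfying the bound: 200

200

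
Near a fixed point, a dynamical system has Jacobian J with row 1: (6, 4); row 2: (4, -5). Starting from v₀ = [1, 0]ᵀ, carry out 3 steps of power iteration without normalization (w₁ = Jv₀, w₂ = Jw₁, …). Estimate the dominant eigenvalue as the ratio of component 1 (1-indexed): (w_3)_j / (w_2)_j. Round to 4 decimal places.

6.3077

w1 = Jv₀ = (6·1 + 4·0; 4·1 + (-5)·0) = (6, 4)
w2 = Jw1 = (6·6 + 4·4; 4·6 + (-5)·4) = (52, 4)
w3 = Jw2 = (328, 188)
Ratio at component: 328 / 52 = 6.3077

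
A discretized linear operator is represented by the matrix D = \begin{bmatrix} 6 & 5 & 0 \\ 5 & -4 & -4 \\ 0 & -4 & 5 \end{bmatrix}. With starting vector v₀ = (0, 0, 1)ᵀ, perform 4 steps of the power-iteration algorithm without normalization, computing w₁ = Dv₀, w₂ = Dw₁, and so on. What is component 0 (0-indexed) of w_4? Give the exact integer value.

w1 = Dv₀ = (0, -4, 5)
w2 = Dw1 = (-20, -4, 41)
w3 = Dw2 = (-140, -248, 221)
w4 = Dw3 = (-2080, -592, 2097)
The requested component of w4 is -2080.

-2080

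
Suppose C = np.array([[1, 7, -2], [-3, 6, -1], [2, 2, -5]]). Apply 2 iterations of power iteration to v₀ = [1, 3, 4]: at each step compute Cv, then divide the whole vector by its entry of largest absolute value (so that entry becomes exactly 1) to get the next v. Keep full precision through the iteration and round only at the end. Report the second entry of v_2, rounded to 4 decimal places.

0.3130

Cv0 = (14.00000, 11.00000, -12.00000); divide by 14.00000 → v1 = (1.00000, 0.78571, -0.85714)
Cv1 = (8.21429, 2.57143, 7.85714); divide by 8.21429 → v2 = (1.00000, 0.31304, 0.95652)
Requested entry of v2: 36/115 = 0.3130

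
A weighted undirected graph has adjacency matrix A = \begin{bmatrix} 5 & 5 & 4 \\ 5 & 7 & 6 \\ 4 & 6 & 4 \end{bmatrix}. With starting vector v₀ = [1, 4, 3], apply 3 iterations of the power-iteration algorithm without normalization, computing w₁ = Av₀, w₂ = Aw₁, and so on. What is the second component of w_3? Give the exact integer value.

w1 = Av₀ = (5·1 + 5·4 + 4·3; 5·1 + 7·4 + 6·3; 4·1 + 6·4 + 4·3) = (37, 51, 40)
w2 = Aw1 = (5·37 + 5·51 + 4·40; 5·37 + 7·51 + 6·40; 4·37 + 6·51 + 4·40) = (600, 782, 614)
w3 = Aw2 = (9366, 12158, 9548)
The requested component of w3 is 12158.

12158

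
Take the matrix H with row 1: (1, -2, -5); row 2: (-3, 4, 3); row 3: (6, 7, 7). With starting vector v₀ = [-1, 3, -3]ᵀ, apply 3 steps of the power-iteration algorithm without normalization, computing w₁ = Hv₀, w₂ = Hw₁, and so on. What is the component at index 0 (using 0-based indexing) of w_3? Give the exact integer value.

w1 = Hv₀ = (8, 6, -6)
w2 = Hw1 = (26, -18, 48)
w3 = Hw2 = (-178, -6, 366)
The requested component of w3 is -178.

-178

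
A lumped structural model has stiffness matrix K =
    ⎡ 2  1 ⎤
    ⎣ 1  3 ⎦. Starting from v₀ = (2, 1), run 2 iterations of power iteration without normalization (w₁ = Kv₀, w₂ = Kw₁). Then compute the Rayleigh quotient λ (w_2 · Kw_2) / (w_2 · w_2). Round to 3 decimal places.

λ ≈ 3.600

w1 = Kv₀ = (2·2 + 1·1; 1·2 + 3·1) = (5, 5)
w2 = Kw1 = (2·5 + 1·5; 1·5 + 3·5) = (15, 20)
Kw2 = (50, 75)
w2·Kw2 = 15·50 + 20·75 = 2250; w2·w2 = 15·15 + 20·20 = 625
λ ≈ 2250/625 = 3.600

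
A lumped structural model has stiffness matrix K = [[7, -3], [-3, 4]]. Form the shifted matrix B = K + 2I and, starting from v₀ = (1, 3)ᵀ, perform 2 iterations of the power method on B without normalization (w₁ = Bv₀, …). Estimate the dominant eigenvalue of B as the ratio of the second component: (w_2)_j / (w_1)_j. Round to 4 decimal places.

6.0000

B = K + 2I has rows (9, -3); (-3, 6)
w1 = Bv₀ = (9·1 + (-3)·3; (-3)·1 + 6·3) = (0, 15)
w2 = Bw1 = (9·0 + (-3)·15; (-3)·0 + 6·15) = (-45, 90)
Ratio: 90/15 = 6.0000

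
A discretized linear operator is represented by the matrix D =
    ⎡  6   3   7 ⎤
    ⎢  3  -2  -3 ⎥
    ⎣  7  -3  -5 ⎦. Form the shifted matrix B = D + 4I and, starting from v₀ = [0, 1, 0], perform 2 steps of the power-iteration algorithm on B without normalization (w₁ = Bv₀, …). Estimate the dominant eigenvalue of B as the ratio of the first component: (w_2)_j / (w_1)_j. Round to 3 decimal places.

B = D + 4I has rows (10, 3, 7); (3, 2, -3); (7, -3, -1)
w1 = Bv₀ = (10·0 + 3·1 + 7·0; 3·0 + 2·1 + (-3)·0; 7·0 + (-3)·1 + (-1)·0) = (3, 2, -3)
w2 = Bw1 = (10·3 + 3·2 + 7·(-3); 3·3 + 2·2 + (-3)·(-3); 7·3 + (-3)·2 + (-1)·(-3)) = (15, 22, 18)
Ratio: 15/3 = 5.000

5.000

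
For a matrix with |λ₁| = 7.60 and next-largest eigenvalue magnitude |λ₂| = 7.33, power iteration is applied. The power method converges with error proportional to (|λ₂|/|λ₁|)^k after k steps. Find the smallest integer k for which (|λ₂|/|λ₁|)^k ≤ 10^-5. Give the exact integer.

319

|λ₂/λ₁| = 7.33/7.60 = 0.96447
Need k ≥ ln(10^-5) / ln(0.96447) = -11.5129 / -0.0362 ≈ 318.276
Smallest integer k satisfying the bound: 319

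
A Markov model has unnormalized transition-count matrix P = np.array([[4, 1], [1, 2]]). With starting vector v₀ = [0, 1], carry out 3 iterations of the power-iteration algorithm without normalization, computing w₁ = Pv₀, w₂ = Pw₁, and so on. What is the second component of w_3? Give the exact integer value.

16

w1 = Pv₀ = (4·0 + 1·1; 1·0 + 2·1) = (1, 2)
w2 = Pw1 = (4·1 + 1·2; 1·1 + 2·2) = (6, 5)
w3 = Pw2 = (29, 16)
The requested component of w3 is 16.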